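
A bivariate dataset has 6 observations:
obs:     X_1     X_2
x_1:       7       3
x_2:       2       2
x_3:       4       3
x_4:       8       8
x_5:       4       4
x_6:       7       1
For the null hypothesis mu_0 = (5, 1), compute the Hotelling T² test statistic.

Step 1 — sample mean vector:
  mean(X_1) = (7 + 2 + 4 + 8 + 4 + 7) / 6 = 32/6 = 5.3333
  mean(X_2) = (3 + 2 + 3 + 8 + 4 + 1) / 6 = 21/6 = 3.5
  x̄ = (5.3333, 3.5),  deviation x̄ - mu_0 = (5.3333, 3.5) - (5, 1) = (0.3333, 2.5).

Step 2 — sample covariance matrix, S[i,j] = (1/(n-1)) · Σ_k (x_{k,i} - mean_i) · (x_{k,j} - mean_j), divisor n-1 = 5:
  S[X_1,X_1] = ((1.6667)·(1.6667) + (-3.3333)·(-3.3333) + (-1.3333)·(-1.3333) + (2.6667)·(2.6667) + (-1.3333)·(-1.3333) + (1.6667)·(1.6667)) / 5 = 27.3333/5 = 5.4667
  S[X_1,X_2] = ((1.6667)·(-0.5) + (-3.3333)·(-1.5) + (-1.3333)·(-0.5) + (2.6667)·(4.5) + (-1.3333)·(0.5) + (1.6667)·(-2.5)) / 5 = 12/5 = 2.4
  S[X_2,X_2] = ((-0.5)·(-0.5) + (-1.5)·(-1.5) + (-0.5)·(-0.5) + (4.5)·(4.5) + (0.5)·(0.5) + (-2.5)·(-2.5)) / 5 = 29.5/5 = 5.9
  S = [[5.4667, 2.4],
 [2.4, 5.9]].

Step 3 — invert S. det(S) = 5.4667·5.9 - (2.4)² = 26.4933.
  S^{-1} = (1/det) · [[d, -b], [-b, a]] = [[0.2227, -0.0906],
 [-0.0906, 0.2063]].

Step 4 — quadratic form (x̄ - mu_0)^T · S^{-1} · (x̄ - mu_0):
  S^{-1} · (x̄ - mu_0) = (-0.1522, 0.4857),
  (x̄ - mu_0)^T · [...] = (0.3333)·(-0.1522) + (2.5)·(0.4857) = 1.1634.

Step 5 — scale by n: T² = 6 · 1.1634 = 6.9804.

T² ≈ 6.9804


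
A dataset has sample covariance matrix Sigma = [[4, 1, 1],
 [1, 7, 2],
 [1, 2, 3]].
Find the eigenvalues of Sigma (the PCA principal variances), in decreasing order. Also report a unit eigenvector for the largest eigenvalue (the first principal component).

Step 1 — characteristic polynomial p(λ) = det(λI - Sigma) = λ³ - tr·λ² + c_1·λ - det, where tr = trace, c_1 = sum of the principal 2×2 minors, det = det(Sigma):
  tr = 4 + 7 + 3 = 14,
  c_1 = (4·7 - (1)²) + (4·3 - (1)²) + (7·3 - (2)²) = 27 + 11 + 17 = 55,
  det = 4·(7·3 - (2)²) - (1)·((1)·3 - (2)·(1)) + (1)·((1)·(2) - 7·(1)) = 4·(17) - (1)·(1) + (1)·(-5) = 62.
  So p(λ) = λ³ - 14λ² + 55λ - 62.
Step 2 — look for an integer root (rational root theorem: any rational root is an integer divisor of 62). Testing λ = 2:
  p(2) = 8 - 56 + 110 - 62 = 0  ✓
  Dividing out (λ - 2): p(λ) = (λ - 2)(λ² - 12λ + 31).
Step 3 — remaining eigenvalues from the quadratic λ² - 12λ + 31 = 0:
  Δ = 12² - 4·31 = 144 - 124 = 20,  λ = (12 ± √20)/2 = (12 ± 4.4721)/2 ≈ 8.2361 or 3.7639.
  Sorted: λ_1 = 8.2361,  λ_2 = 3.7639,  λ_3 = 2  (check: sum = 14 = tr ✓).

Step 4 — unit eigenvector for λ_1 ≈ 8.2361: v spans the null space of (Sigma - λ_1 I), whose rows are
  r_1 = (-4.2361, 1, 1),  r_2 = (1, -1.2361, 2),  r_3 = (1, 2, -5.2361).
  v is orthogonal to every row, so take v ∝ r_1 × r_2 = ((1)·(2) - (1)·(-1.2361), (1)·(1) - (-4.2361)·(2), (-4.2361)·(-1.2361) - (1)·(1)) ≈ (3.2361, 9.4721, 4.2361).
  Let u = (3.2361, 9.4721, 4.2361).
  ||u|| = √((3.2361)² + (9.4721)² + (4.2361)²) = √(118.1378) ≈ 10.8691,  v_1 = u/||u|| ≈ (0.2977, 0.8715, 0.3897) (||v_1|| = 1).

λ_1 = 8.2361,  λ_2 = 3.7639,  λ_3 = 2;  v_1 ≈ (0.2977, 0.8715, 0.3897)


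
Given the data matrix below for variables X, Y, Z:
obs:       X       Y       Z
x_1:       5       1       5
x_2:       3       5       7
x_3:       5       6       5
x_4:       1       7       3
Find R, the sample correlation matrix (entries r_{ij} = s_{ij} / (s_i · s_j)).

Step 1 — column means:
  mean(X) = (5 + 3 + 5 + 1) / 4 = 14/4 = 3.5
  mean(Y) = (1 + 5 + 6 + 7) / 4 = 19/4 = 4.75
  mean(Z) = (5 + 7 + 5 + 3) / 4 = 20/4 = 5

Step 2 — sample variances and covariances s[i,j] = (1/(n-1)) · Σ_k (x_{k,i} - mean_i) · (x_{k,j} - mean_j), with n-1 = 3:
  s[X,X] = ((1.5)·(1.5) + (-0.5)·(-0.5) + (1.5)·(1.5) + (-2.5)·(-2.5)) / 3 = 11/3 = 3.6667
  s[X,Y] = ((1.5)·(-3.75) + (-0.5)·(0.25) + (1.5)·(1.25) + (-2.5)·(2.25)) / 3 = -9.5/3 = -3.1667
  s[X,Z] = ((1.5)·(0) + (-0.5)·(2) + (1.5)·(0) + (-2.5)·(-2)) / 3 = 4/3 = 1.3333
  s[Y,Y] = ((-3.75)·(-3.75) + (0.25)·(0.25) + (1.25)·(1.25) + (2.25)·(2.25)) / 3 = 20.75/3 = 6.9167
  s[Y,Z] = ((-3.75)·(0) + (0.25)·(2) + (1.25)·(0) + (2.25)·(-2)) / 3 = -4/3 = -1.3333
  s[Z,Z] = ((0)·(0) + (2)·(2) + (0)·(0) + (-2)·(-2)) / 3 = 8/3 = 2.6667
  Sample standard deviations s_i = √(s[i,i]):
  s(X) = √(3.6667) = 1.9149
  s(Y) = √(6.9167) = 2.63
  s(Z) = √(2.6667) = 1.633

Step 3 — r_{ij} = s_{ij} / (s_i · s_j):
  r[X,X] = 1 (diagonal).
  r[X,Y] = -3.1667 / (1.9149 · 2.63) = -3.1667 / 5.036 = -0.6288
  r[X,Z] = 1.3333 / (1.9149 · 1.633) = 1.3333 / 3.1269 = 0.4264
  r[Y,Y] = 1 (diagonal).
  r[Y,Z] = -1.3333 / (2.63 · 1.633) = -1.3333 / 4.2947 = -0.3105
  r[Z,Z] = 1 (diagonal).

R is symmetric with unit diagonal. Assembling:

R = [[1, -0.6288, 0.4264],
 [-0.6288, 1, -0.3105],
 [0.4264, -0.3105, 1]]


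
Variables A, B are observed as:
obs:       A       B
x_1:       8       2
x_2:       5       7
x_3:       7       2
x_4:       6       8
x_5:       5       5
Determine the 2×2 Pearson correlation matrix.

Step 1 — column means:
  mean(A) = (8 + 5 + 7 + 6 + 5) / 5 = 31/5 = 6.2
  mean(B) = (2 + 7 + 2 + 8 + 5) / 5 = 24/5 = 4.8

Step 2 — sample variances and covariances s[i,j] = (1/(n-1)) · Σ_k (x_{k,i} - mean_i) · (x_{k,j} - mean_j), with n-1 = 4:
  s[A,A] = ((1.8)·(1.8) + (-1.2)·(-1.2) + (0.8)·(0.8) + (-0.2)·(-0.2) + (-1.2)·(-1.2)) / 4 = 6.8/4 = 1.7
  s[A,B] = ((1.8)·(-2.8) + (-1.2)·(2.2) + (0.8)·(-2.8) + (-0.2)·(3.2) + (-1.2)·(0.2)) / 4 = -10.8/4 = -2.7
  s[B,B] = ((-2.8)·(-2.8) + (2.2)·(2.2) + (-2.8)·(-2.8) + (3.2)·(3.2) + (0.2)·(0.2)) / 4 = 30.8/4 = 7.7
  Sample standard deviations s_i = √(s[i,i]):
  s(A) = √(1.7) = 1.3038
  s(B) = √(7.7) = 2.7749

Step 3 — r_{ij} = s_{ij} / (s_i · s_j):
  r[A,A] = 1 (diagonal).
  r[A,B] = -2.7 / (1.3038 · 2.7749) = -2.7 / 3.618 = -0.7463
  r[B,B] = 1 (diagonal).

R is symmetric with unit diagonal. Assembling:

R = [[1, -0.7463],
 [-0.7463, 1]]


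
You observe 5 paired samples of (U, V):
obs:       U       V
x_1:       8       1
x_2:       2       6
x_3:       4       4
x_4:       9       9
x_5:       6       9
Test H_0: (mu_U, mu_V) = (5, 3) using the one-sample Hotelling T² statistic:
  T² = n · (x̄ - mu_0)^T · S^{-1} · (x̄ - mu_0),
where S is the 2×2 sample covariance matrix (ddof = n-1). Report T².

Step 1 — sample mean vector:
  mean(U) = (8 + 2 + 4 + 9 + 6) / 5 = 29/5 = 5.8
  mean(V) = (1 + 6 + 4 + 9 + 9) / 5 = 29/5 = 5.8
  x̄ = (5.8, 5.8),  deviation x̄ - mu_0 = (5.8, 5.8) - (5, 3) = (0.8, 2.8).

Step 2 — sample covariance matrix, S[i,j] = (1/(n-1)) · Σ_k (x_{k,i} - mean_i) · (x_{k,j} - mean_j), divisor n-1 = 4:
  S[U,U] = ((2.2)·(2.2) + (-3.8)·(-3.8) + (-1.8)·(-1.8) + (3.2)·(3.2) + (0.2)·(0.2)) / 4 = 32.8/4 = 8.2
  S[U,V] = ((2.2)·(-4.8) + (-3.8)·(0.2) + (-1.8)·(-1.8) + (3.2)·(3.2) + (0.2)·(3.2)) / 4 = 2.8/4 = 0.7
  S[V,V] = ((-4.8)·(-4.8) + (0.2)·(0.2) + (-1.8)·(-1.8) + (3.2)·(3.2) + (3.2)·(3.2)) / 4 = 46.8/4 = 11.7
  S = [[8.2, 0.7],
 [0.7, 11.7]].

Step 3 — invert S. det(S) = 8.2·11.7 - (0.7)² = 95.45.
  S^{-1} = (1/det) · [[d, -b], [-b, a]] = [[0.1226, -0.0073],
 [-0.0073, 0.0859]].

Step 4 — quadratic form (x̄ - mu_0)^T · S^{-1} · (x̄ - mu_0):
  S^{-1} · (x̄ - mu_0) = (0.0775, 0.2347),
  (x̄ - mu_0)^T · [...] = (0.8)·(0.0775) + (2.8)·(0.2347) = 0.7191.

Step 5 — scale by n: T² = 5 · 0.7191 = 3.5956.

T² ≈ 3.5956


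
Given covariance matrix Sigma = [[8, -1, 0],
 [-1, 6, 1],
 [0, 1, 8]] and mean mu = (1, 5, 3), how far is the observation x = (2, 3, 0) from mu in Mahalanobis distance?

Step 1 — centre the observation: (x - mu) = (1, -2, -3).

Step 2 — invert Sigma (cofactor / det for 3×3, or solve directly):
  Sigma^{-1} = [[0.1277, 0.0217, -0.0027],
 [0.0217, 0.1739, -0.0217],
 [-0.0027, -0.0217, 0.1277]].

Step 3 — form the quadratic (x - mu)^T · Sigma^{-1} · (x - mu):
  Sigma^{-1} · (x - mu) = (0.0924, -0.2609, -0.3424).
  (x - mu)^T · [Sigma^{-1} · (x - mu)] = (1)·(0.0924) + (-2)·(-0.2609) + (-3)·(-0.3424) = 1.6413.

Step 4 — take square root: d = √(1.6413) ≈ 1.2811.

d(x, mu) = √(1.6413) ≈ 1.2811


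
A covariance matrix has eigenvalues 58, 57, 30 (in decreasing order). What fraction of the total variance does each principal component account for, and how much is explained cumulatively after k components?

Step 1 — total variance = trace(Sigma) = Σ λ_i = 58 + 57 + 30 = 145.

Step 2 — fraction explained by component i = λ_i / Σ λ:
  PC1: 58/145 = 0.4
  PC2: 57/145 = 0.3931
  PC3: 30/145 = 0.2069

Step 3 — cumulative fraction after k components = (λ_1 + ... + λ_k) / Σ λ:
  k = 1: 58/145 = 0.4
  k = 2: (58 + 57)/145 = 115/145 = 0.7931
  k = 3: (58 + 57 + 30)/145 = 145/145 = 1

Summary (fraction, with percent):

explained: PC1 0.4 (40%), PC2 0.3931 (39.31%), PC3 0.2069 (20.69%);  cumulative: 0.4, 0.7931, 1


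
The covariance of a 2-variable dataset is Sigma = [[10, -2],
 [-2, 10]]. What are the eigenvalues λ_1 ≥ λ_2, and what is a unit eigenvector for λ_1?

Step 1 — characteristic polynomial of 2×2 Sigma:
  det(Sigma - λI) = λ² - trace · λ + det = 0.
  trace = 10 + 10 = 20, det = 10·10 - (-2)² = 96.
Step 2 — discriminant:
  Δ = trace² - 4·det = 400 - 384 = 16.
Step 3 — eigenvalues:
  λ = (trace ± √Δ)/2 = (20 ± 4)/2,
  λ_1 = 12,  λ_2 = 8.

Step 4 — unit eigenvector for λ_1: solve (Sigma - λ_1 I)v = 0. First row:
  (10 - 12)·v_x + (-2)·v_y = 0, i.e. (-2)·v_x + (-2)·v_y = 0,
  so v ∝ (b, λ_1 - a) = (-2, 2); multiply by -1 so the first entry is positive: u = (2, -2).
  ||u|| = √((2)² + (-2)²) = √(8) ≈ 2.8284,
  v_1 = u/||u|| ≈ (0.7071, -0.7071) (||v_1|| = 1).

λ_1 = 12,  λ_2 = 8;  v_1 ≈ (0.7071, -0.7071)


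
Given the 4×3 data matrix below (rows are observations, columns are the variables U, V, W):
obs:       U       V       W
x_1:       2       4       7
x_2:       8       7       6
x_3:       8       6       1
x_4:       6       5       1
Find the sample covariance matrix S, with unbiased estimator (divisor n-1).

Step 1 — column means:
  mean(U) = (2 + 8 + 8 + 6) / 4 = 24/4 = 6
  mean(V) = (4 + 7 + 6 + 5) / 4 = 22/4 = 5.5
  mean(W) = (7 + 6 + 1 + 1) / 4 = 15/4 = 3.75

Step 2 — sample covariance S[i,j] = (1/(n-1)) · Σ_k (x_{k,i} - mean_i) · (x_{k,j} - mean_j), with n-1 = 3.
  S[U,U] = ((-4)·(-4) + (2)·(2) + (2)·(2) + (0)·(0)) / 3 = 24/3 = 8
  S[U,V] = ((-4)·(-1.5) + (2)·(1.5) + (2)·(0.5) + (0)·(-0.5)) / 3 = 10/3 = 3.3333
  S[U,W] = ((-4)·(3.25) + (2)·(2.25) + (2)·(-2.75) + (0)·(-2.75)) / 3 = -14/3 = -4.6667
  S[V,V] = ((-1.5)·(-1.5) + (1.5)·(1.5) + (0.5)·(0.5) + (-0.5)·(-0.5)) / 3 = 5/3 = 1.6667
  S[V,W] = ((-1.5)·(3.25) + (1.5)·(2.25) + (0.5)·(-2.75) + (-0.5)·(-2.75)) / 3 = -1.5/3 = -0.5
  S[W,W] = ((3.25)·(3.25) + (2.25)·(2.25) + (-2.75)·(-2.75) + (-2.75)·(-2.75)) / 3 = 30.75/3 = 10.25

S is symmetric (S[j,i] = S[i,j]). Assembling:

S = [[8, 3.3333, -4.6667],
 [3.3333, 1.6667, -0.5],
 [-4.6667, -0.5, 10.25]]


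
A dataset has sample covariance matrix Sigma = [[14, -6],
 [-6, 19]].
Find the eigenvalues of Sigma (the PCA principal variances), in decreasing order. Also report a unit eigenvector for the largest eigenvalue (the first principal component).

Step 1 — characteristic polynomial of 2×2 Sigma:
  det(Sigma - λI) = λ² - trace · λ + det = 0.
  trace = 14 + 19 = 33, det = 14·19 - (-6)² = 230.
Step 2 — discriminant:
  Δ = trace² - 4·det = 1089 - 920 = 169.
Step 3 — eigenvalues:
  λ = (trace ± √Δ)/2 = (33 ± 13)/2,
  λ_1 = 23,  λ_2 = 10.

Step 4 — unit eigenvector for λ_1: solve (Sigma - λ_1 I)v = 0. First row:
  (14 - 23)·v_x + (-6)·v_y = 0, i.e. (-9)·v_x + (-6)·v_y = 0,
  so v ∝ (b, λ_1 - a) = (-6, 9); multiply by -1 so the first entry is positive: u = (6, -9).
  ||u|| = √((6)² + (-9)²) = √(117) ≈ 10.8167,
  v_1 = u/||u|| ≈ (0.5547, -0.8321) (||v_1|| = 1).

λ_1 = 23,  λ_2 = 10;  v_1 ≈ (0.5547, -0.8321)


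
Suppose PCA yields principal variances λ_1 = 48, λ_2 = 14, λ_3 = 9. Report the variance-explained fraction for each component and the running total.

Step 1 — total variance = trace(Sigma) = Σ λ_i = 48 + 14 + 9 = 71.

Step 2 — fraction explained by component i = λ_i / Σ λ:
  PC1: 48/71 = 0.6761
  PC2: 14/71 = 0.1972
  PC3: 9/71 = 0.1268

Step 3 — cumulative fraction after k components = (λ_1 + ... + λ_k) / Σ λ:
  k = 1: 48/71 = 0.6761
  k = 2: (48 + 14)/71 = 62/71 = 0.8732
  k = 3: (48 + 14 + 9)/71 = 71/71 = 1

Summary (fraction, with percent):

explained: PC1 0.6761 (67.61%), PC2 0.1972 (19.72%), PC3 0.1268 (12.68%);  cumulative: 0.6761, 0.8732, 1


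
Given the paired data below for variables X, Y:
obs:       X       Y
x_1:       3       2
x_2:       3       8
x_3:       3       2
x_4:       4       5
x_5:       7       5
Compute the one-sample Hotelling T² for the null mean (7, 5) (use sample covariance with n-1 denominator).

Step 1 — sample mean vector:
  mean(X) = (3 + 3 + 3 + 4 + 7) / 5 = 20/5 = 4
  mean(Y) = (2 + 8 + 2 + 5 + 5) / 5 = 22/5 = 4.4
  x̄ = (4, 4.4),  deviation x̄ - mu_0 = (4, 4.4) - (7, 5) = (-3, -0.6).

Step 2 — sample covariance matrix, S[i,j] = (1/(n-1)) · Σ_k (x_{k,i} - mean_i) · (x_{k,j} - mean_j), divisor n-1 = 4:
  S[X,X] = ((-1)·(-1) + (-1)·(-1) + (-1)·(-1) + (0)·(0) + (3)·(3)) / 4 = 12/4 = 3
  S[X,Y] = ((-1)·(-2.4) + (-1)·(3.6) + (-1)·(-2.4) + (0)·(0.6) + (3)·(0.6)) / 4 = 3/4 = 0.75
  S[Y,Y] = ((-2.4)·(-2.4) + (3.6)·(3.6) + (-2.4)·(-2.4) + (0.6)·(0.6) + (0.6)·(0.6)) / 4 = 25.2/4 = 6.3
  S = [[3, 0.75],
 [0.75, 6.3]].

Step 3 — invert S. det(S) = 3·6.3 - (0.75)² = 18.3375.
  S^{-1} = (1/det) · [[d, -b], [-b, a]] = [[0.3436, -0.0409],
 [-0.0409, 0.1636]].

Step 4 — quadratic form (x̄ - mu_0)^T · S^{-1} · (x̄ - mu_0):
  S^{-1} · (x̄ - mu_0) = (-1.0061, 0.0245),
  (x̄ - mu_0)^T · [...] = (-3)·(-1.0061) + (-0.6)·(0.0245) = 3.0037.

Step 5 — scale by n: T² = 5 · 3.0037 = 15.0184.

T² ≈ 15.0184


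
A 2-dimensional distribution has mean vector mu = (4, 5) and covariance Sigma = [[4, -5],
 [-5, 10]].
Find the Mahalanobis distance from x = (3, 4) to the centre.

Step 1 — centre the observation: (x - mu) = (-1, -1).

Step 2 — invert Sigma. det(Sigma) = 4·10 - (-5)² = 15.
  Sigma^{-1} = (1/det) · [[d, -b], [-b, a]] = [[0.6667, 0.3333],
 [0.3333, 0.2667]].

Step 3 — form the quadratic (x - mu)^T · Sigma^{-1} · (x - mu):
  Sigma^{-1} · (x - mu) = (-1, -0.6).
  (x - mu)^T · [Sigma^{-1} · (x - mu)] = (-1)·(-1) + (-1)·(-0.6) = 1.6.

Step 4 — take square root: d = √(1.6) ≈ 1.2649.

d(x, mu) = √(1.6) ≈ 1.2649


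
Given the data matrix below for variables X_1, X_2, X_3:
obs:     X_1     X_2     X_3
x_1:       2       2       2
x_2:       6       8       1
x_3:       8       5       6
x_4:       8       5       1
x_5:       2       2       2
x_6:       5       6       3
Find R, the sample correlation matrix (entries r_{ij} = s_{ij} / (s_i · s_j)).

Step 1 — column means:
  mean(X_1) = (2 + 6 + 8 + 8 + 2 + 5) / 6 = 31/6 = 5.1667
  mean(X_2) = (2 + 8 + 5 + 5 + 2 + 6) / 6 = 28/6 = 4.6667
  mean(X_3) = (2 + 1 + 6 + 1 + 2 + 3) / 6 = 15/6 = 2.5

Step 2 — sample variances and covariances s[i,j] = (1/(n-1)) · Σ_k (x_{k,i} - mean_i) · (x_{k,j} - mean_j), with n-1 = 5:
  s[X_1,X_1] = ((-3.1667)·(-3.1667) + (0.8333)·(0.8333) + (2.8333)·(2.8333) + (2.8333)·(2.8333) + (-3.1667)·(-3.1667) + (-0.1667)·(-0.1667)) / 5 = 36.8333/5 = 7.3667
  s[X_1,X_2] = ((-3.1667)·(-2.6667) + (0.8333)·(3.3333) + (2.8333)·(0.3333) + (2.8333)·(0.3333) + (-3.1667)·(-2.6667) + (-0.1667)·(1.3333)) / 5 = 21.3333/5 = 4.2667
  s[X_1,X_3] = ((-3.1667)·(-0.5) + (0.8333)·(-1.5) + (2.8333)·(3.5) + (2.8333)·(-1.5) + (-3.1667)·(-0.5) + (-0.1667)·(0.5)) / 5 = 7.5/5 = 1.5
  s[X_2,X_2] = ((-2.6667)·(-2.6667) + (3.3333)·(3.3333) + (0.3333)·(0.3333) + (0.3333)·(0.3333) + (-2.6667)·(-2.6667) + (1.3333)·(1.3333)) / 5 = 27.3333/5 = 5.4667
  s[X_2,X_3] = ((-2.6667)·(-0.5) + (3.3333)·(-1.5) + (0.3333)·(3.5) + (0.3333)·(-1.5) + (-2.6667)·(-0.5) + (1.3333)·(0.5)) / 5 = -1/5 = -0.2
  s[X_3,X_3] = ((-0.5)·(-0.5) + (-1.5)·(-1.5) + (3.5)·(3.5) + (-1.5)·(-1.5) + (-0.5)·(-0.5) + (0.5)·(0.5)) / 5 = 17.5/5 = 3.5
  Sample standard deviations s_i = √(s[i,i]):
  s(X_1) = √(7.3667) = 2.7142
  s(X_2) = √(5.4667) = 2.3381
  s(X_3) = √(3.5) = 1.8708

Step 3 — r_{ij} = s_{ij} / (s_i · s_j):
  r[X_1,X_1] = 1 (diagonal).
  r[X_1,X_2] = 4.2667 / (2.7142 · 2.3381) = 4.2667 / 6.346 = 0.6723
  r[X_1,X_3] = 1.5 / (2.7142 · 1.8708) = 1.5 / 5.0777 = 0.2954
  r[X_2,X_2] = 1 (diagonal).
  r[X_2,X_3] = -0.2 / (2.3381 · 1.8708) = -0.2 / 4.3742 = -0.0457
  r[X_3,X_3] = 1 (diagonal).

R is symmetric with unit diagonal. Assembling:

R = [[1, 0.6723, 0.2954],
 [0.6723, 1, -0.0457],
 [0.2954, -0.0457, 1]]


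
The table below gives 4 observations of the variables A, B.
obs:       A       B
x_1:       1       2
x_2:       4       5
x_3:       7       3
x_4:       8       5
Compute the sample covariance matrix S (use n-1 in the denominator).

Step 1 — column means:
  mean(A) = (1 + 4 + 7 + 8) / 4 = 20/4 = 5
  mean(B) = (2 + 5 + 3 + 5) / 4 = 15/4 = 3.75

Step 2 — sample covariance S[i,j] = (1/(n-1)) · Σ_k (x_{k,i} - mean_i) · (x_{k,j} - mean_j), with n-1 = 3.
  S[A,A] = ((-4)·(-4) + (-1)·(-1) + (2)·(2) + (3)·(3)) / 3 = 30/3 = 10
  S[A,B] = ((-4)·(-1.75) + (-1)·(1.25) + (2)·(-0.75) + (3)·(1.25)) / 3 = 8/3 = 2.6667
  S[B,B] = ((-1.75)·(-1.75) + (1.25)·(1.25) + (-0.75)·(-0.75) + (1.25)·(1.25)) / 3 = 6.75/3 = 2.25

S is symmetric (S[j,i] = S[i,j]). Assembling:

S = [[10, 2.6667],
 [2.6667, 2.25]]


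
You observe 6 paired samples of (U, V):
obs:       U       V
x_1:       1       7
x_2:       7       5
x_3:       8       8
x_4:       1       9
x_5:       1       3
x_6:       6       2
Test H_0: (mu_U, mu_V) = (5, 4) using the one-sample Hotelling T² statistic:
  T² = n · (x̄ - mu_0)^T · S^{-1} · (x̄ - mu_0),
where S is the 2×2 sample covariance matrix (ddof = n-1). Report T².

Step 1 — sample mean vector:
  mean(U) = (1 + 7 + 8 + 1 + 1 + 6) / 6 = 24/6 = 4
  mean(V) = (7 + 5 + 8 + 9 + 3 + 2) / 6 = 34/6 = 5.6667
  x̄ = (4, 5.6667),  deviation x̄ - mu_0 = (4, 5.6667) - (5, 4) = (-1, 1.6667).

Step 2 — sample covariance matrix, S[i,j] = (1/(n-1)) · Σ_k (x_{k,i} - mean_i) · (x_{k,j} - mean_j), divisor n-1 = 5:
  S[U,U] = ((-3)·(-3) + (3)·(3) + (4)·(4) + (-3)·(-3) + (-3)·(-3) + (2)·(2)) / 5 = 56/5 = 11.2
  S[U,V] = ((-3)·(1.3333) + (3)·(-0.6667) + (4)·(2.3333) + (-3)·(3.3333) + (-3)·(-2.6667) + (2)·(-3.6667)) / 5 = -6/5 = -1.2
  S[V,V] = ((1.3333)·(1.3333) + (-0.6667)·(-0.6667) + (2.3333)·(2.3333) + (3.3333)·(3.3333) + (-2.6667)·(-2.6667) + (-3.6667)·(-3.6667)) / 5 = 39.3333/5 = 7.8667
  S = [[11.2, -1.2],
 [-1.2, 7.8667]].

Step 3 — invert S. det(S) = 11.2·7.8667 - (-1.2)² = 86.6667.
  S^{-1} = (1/det) · [[d, -b], [-b, a]] = [[0.0908, 0.0138],
 [0.0138, 0.1292]].

Step 4 — quadratic form (x̄ - mu_0)^T · S^{-1} · (x̄ - mu_0):
  S^{-1} · (x̄ - mu_0) = (-0.0677, 0.2015),
  (x̄ - mu_0)^T · [...] = (-1)·(-0.0677) + (1.6667)·(0.2015) = 0.4036.

Step 5 — scale by n: T² = 6 · 0.4036 = 2.4215.

T² ≈ 2.4215


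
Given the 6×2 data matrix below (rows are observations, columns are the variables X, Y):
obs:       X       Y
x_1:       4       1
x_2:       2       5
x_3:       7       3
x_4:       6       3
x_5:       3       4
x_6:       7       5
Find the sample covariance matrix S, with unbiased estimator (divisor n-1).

Step 1 — column means:
  mean(X) = (4 + 2 + 7 + 6 + 3 + 7) / 6 = 29/6 = 4.8333
  mean(Y) = (1 + 5 + 3 + 3 + 4 + 5) / 6 = 21/6 = 3.5

Step 2 — sample covariance S[i,j] = (1/(n-1)) · Σ_k (x_{k,i} - mean_i) · (x_{k,j} - mean_j), with n-1 = 5.
  S[X,X] = ((-0.8333)·(-0.8333) + (-2.8333)·(-2.8333) + (2.1667)·(2.1667) + (1.1667)·(1.1667) + (-1.8333)·(-1.8333) + (2.1667)·(2.1667)) / 5 = 22.8333/5 = 4.5667
  S[X,Y] = ((-0.8333)·(-2.5) + (-2.8333)·(1.5) + (2.1667)·(-0.5) + (1.1667)·(-0.5) + (-1.8333)·(0.5) + (2.1667)·(1.5)) / 5 = -1.5/5 = -0.3
  S[Y,Y] = ((-2.5)·(-2.5) + (1.5)·(1.5) + (-0.5)·(-0.5) + (-0.5)·(-0.5) + (0.5)·(0.5) + (1.5)·(1.5)) / 5 = 11.5/5 = 2.3

S is symmetric (S[j,i] = S[i,j]). Assembling:

S = [[4.5667, -0.3],
 [-0.3, 2.3]]


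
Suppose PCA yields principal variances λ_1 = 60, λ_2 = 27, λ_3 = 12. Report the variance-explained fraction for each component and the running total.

Step 1 — total variance = trace(Sigma) = Σ λ_i = 60 + 27 + 12 = 99.

Step 2 — fraction explained by component i = λ_i / Σ λ:
  PC1: 60/99 = 0.6061
  PC2: 27/99 = 0.2727
  PC3: 12/99 = 0.1212

Step 3 — cumulative fraction after k components = (λ_1 + ... + λ_k) / Σ λ:
  k = 1: 60/99 = 0.6061
  k = 2: (60 + 27)/99 = 87/99 = 0.8788
  k = 3: (60 + 27 + 12)/99 = 99/99 = 1

Summary (fraction, with percent):

explained: PC1 0.6061 (60.61%), PC2 0.2727 (27.27%), PC3 0.1212 (12.12%);  cumulative: 0.6061, 0.8788, 1


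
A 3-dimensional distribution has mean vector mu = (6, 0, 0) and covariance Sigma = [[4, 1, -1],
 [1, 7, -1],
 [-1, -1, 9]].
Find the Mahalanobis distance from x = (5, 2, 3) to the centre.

Step 1 — centre the observation: (x - mu) = (-1, 2, 3).

Step 2 — invert Sigma (cofactor / det for 3×3, or solve directly):
  Sigma^{-1} = [[0.265, -0.0342, 0.0256],
 [-0.0342, 0.1496, 0.0128],
 [0.0256, 0.0128, 0.1154]].

Step 3 — form the quadratic (x - mu)^T · Sigma^{-1} · (x - mu):
  Sigma^{-1} · (x - mu) = (-0.2564, 0.3718, 0.3462).
  (x - mu)^T · [Sigma^{-1} · (x - mu)] = (-1)·(-0.2564) + (2)·(0.3718) + (3)·(0.3462) = 2.0385.

Step 4 — take square root: d = √(2.0385) ≈ 1.4277.

d(x, mu) = √(2.0385) ≈ 1.4277


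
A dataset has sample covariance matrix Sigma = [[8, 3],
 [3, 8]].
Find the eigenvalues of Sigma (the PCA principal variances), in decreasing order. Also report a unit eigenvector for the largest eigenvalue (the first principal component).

Step 1 — characteristic polynomial of 2×2 Sigma:
  det(Sigma - λI) = λ² - trace · λ + det = 0.
  trace = 8 + 8 = 16, det = 8·8 - (3)² = 55.
Step 2 — discriminant:
  Δ = trace² - 4·det = 256 - 220 = 36.
Step 3 — eigenvalues:
  λ = (trace ± √Δ)/2 = (16 ± 6)/2,
  λ_1 = 11,  λ_2 = 5.

Step 4 — unit eigenvector for λ_1: solve (Sigma - λ_1 I)v = 0. First row:
  (8 - 11)·v_x + (3)·v_y = 0, i.e. (-3)·v_x + (3)·v_y = 0,
  so v ∝ (b, λ_1 - a) = (3, 3) = u.
  ||u|| = √((3)² + (3)²) = √(18) ≈ 4.2426,
  v_1 = u/||u|| ≈ (0.7071, 0.7071) (||v_1|| = 1).

λ_1 = 11,  λ_2 = 5;  v_1 ≈ (0.7071, 0.7071)


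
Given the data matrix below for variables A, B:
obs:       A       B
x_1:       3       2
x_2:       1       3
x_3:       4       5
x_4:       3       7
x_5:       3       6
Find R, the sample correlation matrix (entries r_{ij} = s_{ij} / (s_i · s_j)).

Step 1 — column means:
  mean(A) = (3 + 1 + 4 + 3 + 3) / 5 = 14/5 = 2.8
  mean(B) = (2 + 3 + 5 + 7 + 6) / 5 = 23/5 = 4.6

Step 2 — sample variances and covariances s[i,j] = (1/(n-1)) · Σ_k (x_{k,i} - mean_i) · (x_{k,j} - mean_j), with n-1 = 4:
  s[A,A] = ((0.2)·(0.2) + (-1.8)·(-1.8) + (1.2)·(1.2) + (0.2)·(0.2) + (0.2)·(0.2)) / 4 = 4.8/4 = 1.2
  s[A,B] = ((0.2)·(-2.6) + (-1.8)·(-1.6) + (1.2)·(0.4) + (0.2)·(2.4) + (0.2)·(1.4)) / 4 = 3.6/4 = 0.9
  s[B,B] = ((-2.6)·(-2.6) + (-1.6)·(-1.6) + (0.4)·(0.4) + (2.4)·(2.4) + (1.4)·(1.4)) / 4 = 17.2/4 = 4.3
  Sample standard deviations s_i = √(s[i,i]):
  s(A) = √(1.2) = 1.0954
  s(B) = √(4.3) = 2.0736

Step 3 — r_{ij} = s_{ij} / (s_i · s_j):
  r[A,A] = 1 (diagonal).
  r[A,B] = 0.9 / (1.0954 · 2.0736) = 0.9 / 2.2716 = 0.3962
  r[B,B] = 1 (diagonal).

R is symmetric with unit diagonal. Assembling:

R = [[1, 0.3962],
 [0.3962, 1]]


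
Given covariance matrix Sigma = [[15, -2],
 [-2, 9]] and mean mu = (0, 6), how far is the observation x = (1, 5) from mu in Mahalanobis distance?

Step 1 — centre the observation: (x - mu) = (1, -1).

Step 2 — invert Sigma. det(Sigma) = 15·9 - (-2)² = 131.
  Sigma^{-1} = (1/det) · [[d, -b], [-b, a]] = [[0.0687, 0.0153],
 [0.0153, 0.1145]].

Step 3 — form the quadratic (x - mu)^T · Sigma^{-1} · (x - mu):
  Sigma^{-1} · (x - mu) = (0.0534, -0.0992).
  (x - mu)^T · [Sigma^{-1} · (x - mu)] = (1)·(0.0534) + (-1)·(-0.0992) = 0.1527.

Step 4 — take square root: d = √(0.1527) ≈ 0.3907.

d(x, mu) = √(0.1527) ≈ 0.3907


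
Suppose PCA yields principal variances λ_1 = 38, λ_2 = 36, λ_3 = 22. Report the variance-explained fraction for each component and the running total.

Step 1 — total variance = trace(Sigma) = Σ λ_i = 38 + 36 + 22 = 96.

Step 2 — fraction explained by component i = λ_i / Σ λ:
  PC1: 38/96 = 0.3958
  PC2: 36/96 = 0.375
  PC3: 22/96 = 0.2292

Step 3 — cumulative fraction after k components = (λ_1 + ... + λ_k) / Σ λ:
  k = 1: 38/96 = 0.3958
  k = 2: (38 + 36)/96 = 74/96 = 0.7708
  k = 3: (38 + 36 + 22)/96 = 96/96 = 1

Summary (fraction, with percent):

explained: PC1 0.3958 (39.58%), PC2 0.375 (37.5%), PC3 0.2292 (22.92%);  cumulative: 0.3958, 0.7708, 1


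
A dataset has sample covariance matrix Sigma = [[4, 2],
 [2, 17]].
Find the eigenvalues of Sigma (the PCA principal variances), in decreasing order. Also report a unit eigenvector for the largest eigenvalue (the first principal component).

Step 1 — characteristic polynomial of 2×2 Sigma:
  det(Sigma - λI) = λ² - trace · λ + det = 0.
  trace = 4 + 17 = 21, det = 4·17 - (2)² = 64.
Step 2 — discriminant:
  Δ = trace² - 4·det = 441 - 256 = 185.
Step 3 — eigenvalues:
  λ = (trace ± √Δ)/2 = (21 ± 13.6015)/2,
  λ_1 = 17.3007,  λ_2 = 3.6993.

Step 4 — unit eigenvector for λ_1: solve (Sigma - λ_1 I)v = 0. First row:
  (4 - 17.3007)·v_x + (2)·v_y = 0, i.e. (-13.3007)·v_x + (2)·v_y = 0,
  so v ∝ (b, λ_1 - a) = (2, 13.3007) = u.
  ||u|| = √((2)² + (13.3007)²) = √(180.9096) ≈ 13.4503,
  v_1 = u/||u|| ≈ (0.1487, 0.9889) (||v_1|| = 1).

λ_1 = 17.3007,  λ_2 = 3.6993;  v_1 ≈ (0.1487, 0.9889)


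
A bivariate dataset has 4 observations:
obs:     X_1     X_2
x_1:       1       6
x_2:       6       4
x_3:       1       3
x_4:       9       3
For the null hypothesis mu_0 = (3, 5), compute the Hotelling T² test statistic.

Step 1 — sample mean vector:
  mean(X_1) = (1 + 6 + 1 + 9) / 4 = 17/4 = 4.25
  mean(X_2) = (6 + 4 + 3 + 3) / 4 = 16/4 = 4
  x̄ = (4.25, 4),  deviation x̄ - mu_0 = (4.25, 4) - (3, 5) = (1.25, -1).

Step 2 — sample covariance matrix, S[i,j] = (1/(n-1)) · Σ_k (x_{k,i} - mean_i) · (x_{k,j} - mean_j), divisor n-1 = 3:
  S[X_1,X_1] = ((-3.25)·(-3.25) + (1.75)·(1.75) + (-3.25)·(-3.25) + (4.75)·(4.75)) / 3 = 46.75/3 = 15.5833
  S[X_1,X_2] = ((-3.25)·(2) + (1.75)·(0) + (-3.25)·(-1) + (4.75)·(-1)) / 3 = -8/3 = -2.6667
  S[X_2,X_2] = ((2)·(2) + (0)·(0) + (-1)·(-1) + (-1)·(-1)) / 3 = 6/3 = 2
  S = [[15.5833, -2.6667],
 [-2.6667, 2]].

Step 3 — invert S. det(S) = 15.5833·2 - (-2.6667)² = 24.0556.
  S^{-1} = (1/det) · [[d, -b], [-b, a]] = [[0.0831, 0.1109],
 [0.1109, 0.6478]].

Step 4 — quadratic form (x̄ - mu_0)^T · S^{-1} · (x̄ - mu_0):
  S^{-1} · (x̄ - mu_0) = (-0.0069, -0.5092),
  (x̄ - mu_0)^T · [...] = (1.25)·(-0.0069) + (-1)·(-0.5092) = 0.5006.

Step 5 — scale by n: T² = 4 · 0.5006 = 2.0023.

T² ≈ 2.0023


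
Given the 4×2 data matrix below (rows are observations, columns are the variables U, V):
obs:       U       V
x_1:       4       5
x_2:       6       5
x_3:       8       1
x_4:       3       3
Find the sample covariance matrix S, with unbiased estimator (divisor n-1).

Step 1 — column means:
  mean(U) = (4 + 6 + 8 + 3) / 4 = 21/4 = 5.25
  mean(V) = (5 + 5 + 1 + 3) / 4 = 14/4 = 3.5

Step 2 — sample covariance S[i,j] = (1/(n-1)) · Σ_k (x_{k,i} - mean_i) · (x_{k,j} - mean_j), with n-1 = 3.
  S[U,U] = ((-1.25)·(-1.25) + (0.75)·(0.75) + (2.75)·(2.75) + (-2.25)·(-2.25)) / 3 = 14.75/3 = 4.9167
  S[U,V] = ((-1.25)·(1.5) + (0.75)·(1.5) + (2.75)·(-2.5) + (-2.25)·(-0.5)) / 3 = -6.5/3 = -2.1667
  S[V,V] = ((1.5)·(1.5) + (1.5)·(1.5) + (-2.5)·(-2.5) + (-0.5)·(-0.5)) / 3 = 11/3 = 3.6667

S is symmetric (S[j,i] = S[i,j]). Assembling:

S = [[4.9167, -2.1667],
 [-2.1667, 3.6667]]


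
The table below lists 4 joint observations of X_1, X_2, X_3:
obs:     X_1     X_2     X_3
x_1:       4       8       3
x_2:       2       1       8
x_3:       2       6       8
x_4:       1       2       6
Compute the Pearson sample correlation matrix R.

Step 1 — column means:
  mean(X_1) = (4 + 2 + 2 + 1) / 4 = 9/4 = 2.25
  mean(X_2) = (8 + 1 + 6 + 2) / 4 = 17/4 = 4.25
  mean(X_3) = (3 + 8 + 8 + 6) / 4 = 25/4 = 6.25

Step 2 — sample variances and covariances s[i,j] = (1/(n-1)) · Σ_k (x_{k,i} - mean_i) · (x_{k,j} - mean_j), with n-1 = 3:
  s[X_1,X_1] = ((1.75)·(1.75) + (-0.25)·(-0.25) + (-0.25)·(-0.25) + (-1.25)·(-1.25)) / 3 = 4.75/3 = 1.5833
  s[X_1,X_2] = ((1.75)·(3.75) + (-0.25)·(-3.25) + (-0.25)·(1.75) + (-1.25)·(-2.25)) / 3 = 9.75/3 = 3.25
  s[X_1,X_3] = ((1.75)·(-3.25) + (-0.25)·(1.75) + (-0.25)·(1.75) + (-1.25)·(-0.25)) / 3 = -6.25/3 = -2.0833
  s[X_2,X_2] = ((3.75)·(3.75) + (-3.25)·(-3.25) + (1.75)·(1.75) + (-2.25)·(-2.25)) / 3 = 32.75/3 = 10.9167
  s[X_2,X_3] = ((3.75)·(-3.25) + (-3.25)·(1.75) + (1.75)·(1.75) + (-2.25)·(-0.25)) / 3 = -14.25/3 = -4.75
  s[X_3,X_3] = ((-3.25)·(-3.25) + (1.75)·(1.75) + (1.75)·(1.75) + (-0.25)·(-0.25)) / 3 = 16.75/3 = 5.5833
  Sample standard deviations s_i = √(s[i,i]):
  s(X_1) = √(1.5833) = 1.2583
  s(X_2) = √(10.9167) = 3.304
  s(X_3) = √(5.5833) = 2.3629

Step 3 — r_{ij} = s_{ij} / (s_i · s_j):
  r[X_1,X_1] = 1 (diagonal).
  r[X_1,X_2] = 3.25 / (1.2583 · 3.304) = 3.25 / 4.1575 = 0.7817
  r[X_1,X_3] = -2.0833 / (1.2583 · 2.3629) = -2.0833 / 2.9733 = -0.7007
  r[X_2,X_2] = 1 (diagonal).
  r[X_2,X_3] = -4.75 / (3.304 · 2.3629) = -4.75 / 7.8071 = -0.6084
  r[X_3,X_3] = 1 (diagonal).

R is symmetric with unit diagonal. Assembling:

R = [[1, 0.7817, -0.7007],
 [0.7817, 1, -0.6084],
 [-0.7007, -0.6084, 1]]


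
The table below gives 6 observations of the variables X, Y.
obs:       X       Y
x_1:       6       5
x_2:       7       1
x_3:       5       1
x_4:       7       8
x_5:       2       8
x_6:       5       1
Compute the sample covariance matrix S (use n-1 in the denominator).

Step 1 — column means:
  mean(X) = (6 + 7 + 5 + 7 + 2 + 5) / 6 = 32/6 = 5.3333
  mean(Y) = (5 + 1 + 1 + 8 + 8 + 1) / 6 = 24/6 = 4

Step 2 — sample covariance S[i,j] = (1/(n-1)) · Σ_k (x_{k,i} - mean_i) · (x_{k,j} - mean_j), with n-1 = 5.
  S[X,X] = ((0.6667)·(0.6667) + (1.6667)·(1.6667) + (-0.3333)·(-0.3333) + (1.6667)·(1.6667) + (-3.3333)·(-3.3333) + (-0.3333)·(-0.3333)) / 5 = 17.3333/5 = 3.4667
  S[X,Y] = ((0.6667)·(1) + (1.6667)·(-3) + (-0.3333)·(-3) + (1.6667)·(4) + (-3.3333)·(4) + (-0.3333)·(-3)) / 5 = -9/5 = -1.8
  S[Y,Y] = ((1)·(1) + (-3)·(-3) + (-3)·(-3) + (4)·(4) + (4)·(4) + (-3)·(-3)) / 5 = 60/5 = 12

S is symmetric (S[j,i] = S[i,j]). Assembling:

S = [[3.4667, -1.8],
 [-1.8, 12]]


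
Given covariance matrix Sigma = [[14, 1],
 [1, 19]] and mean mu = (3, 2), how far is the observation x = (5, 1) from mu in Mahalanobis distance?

Step 1 — centre the observation: (x - mu) = (2, -1).

Step 2 — invert Sigma. det(Sigma) = 14·19 - (1)² = 265.
  Sigma^{-1} = (1/det) · [[d, -b], [-b, a]] = [[0.0717, -0.0038],
 [-0.0038, 0.0528]].

Step 3 — form the quadratic (x - mu)^T · Sigma^{-1} · (x - mu):
  Sigma^{-1} · (x - mu) = (0.1472, -0.0604).
  (x - mu)^T · [Sigma^{-1} · (x - mu)] = (2)·(0.1472) + (-1)·(-0.0604) = 0.3547.

Step 4 — take square root: d = √(0.3547) ≈ 0.5956.

d(x, mu) = √(0.3547) ≈ 0.5956


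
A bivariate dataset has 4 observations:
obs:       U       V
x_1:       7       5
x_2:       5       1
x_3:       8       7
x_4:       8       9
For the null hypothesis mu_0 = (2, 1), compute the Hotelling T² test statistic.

Step 1 — sample mean vector:
  mean(U) = (7 + 5 + 8 + 8) / 4 = 28/4 = 7
  mean(V) = (5 + 1 + 7 + 9) / 4 = 22/4 = 5.5
  x̄ = (7, 5.5),  deviation x̄ - mu_0 = (7, 5.5) - (2, 1) = (5, 4.5).

Step 2 — sample covariance matrix, S[i,j] = (1/(n-1)) · Σ_k (x_{k,i} - mean_i) · (x_{k,j} - mean_j), divisor n-1 = 3:
  S[U,U] = ((0)·(0) + (-2)·(-2) + (1)·(1) + (1)·(1)) / 3 = 6/3 = 2
  S[U,V] = ((0)·(-0.5) + (-2)·(-4.5) + (1)·(1.5) + (1)·(3.5)) / 3 = 14/3 = 4.6667
  S[V,V] = ((-0.5)·(-0.5) + (-4.5)·(-4.5) + (1.5)·(1.5) + (3.5)·(3.5)) / 3 = 35/3 = 11.6667
  S = [[2, 4.6667],
 [4.6667, 11.6667]].

Step 3 — invert S. det(S) = 2·11.6667 - (4.6667)² = 1.5556.
  S^{-1} = (1/det) · [[d, -b], [-b, a]] = [[7.5, -3],
 [-3, 1.2857]].

Step 4 — quadratic form (x̄ - mu_0)^T · S^{-1} · (x̄ - mu_0):
  S^{-1} · (x̄ - mu_0) = (24, -9.2143),
  (x̄ - mu_0)^T · [...] = (5)·(24) + (4.5)·(-9.2143) = 78.5357.

Step 5 — scale by n: T² = 4 · 78.5357 = 314.1429.

T² ≈ 314.1429


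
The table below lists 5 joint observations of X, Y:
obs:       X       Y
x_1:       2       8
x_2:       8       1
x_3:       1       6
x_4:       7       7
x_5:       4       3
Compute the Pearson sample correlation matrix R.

Step 1 — column means:
  mean(X) = (2 + 8 + 1 + 7 + 4) / 5 = 22/5 = 4.4
  mean(Y) = (8 + 1 + 6 + 7 + 3) / 5 = 25/5 = 5

Step 2 — sample variances and covariances s[i,j] = (1/(n-1)) · Σ_k (x_{k,i} - mean_i) · (x_{k,j} - mean_j), with n-1 = 4:
  s[X,X] = ((-2.4)·(-2.4) + (3.6)·(3.6) + (-3.4)·(-3.4) + (2.6)·(2.6) + (-0.4)·(-0.4)) / 4 = 37.2/4 = 9.3
  s[X,Y] = ((-2.4)·(3) + (3.6)·(-4) + (-3.4)·(1) + (2.6)·(2) + (-0.4)·(-2)) / 4 = -19/4 = -4.75
  s[Y,Y] = ((3)·(3) + (-4)·(-4) + (1)·(1) + (2)·(2) + (-2)·(-2)) / 4 = 34/4 = 8.5
  Sample standard deviations s_i = √(s[i,i]):
  s(X) = √(9.3) = 3.0496
  s(Y) = √(8.5) = 2.9155

Step 3 — r_{ij} = s_{ij} / (s_i · s_j):
  r[X,X] = 1 (diagonal).
  r[X,Y] = -4.75 / (3.0496 · 2.9155) = -4.75 / 8.891 = -0.5342
  r[Y,Y] = 1 (diagonal).

R is symmetric with unit diagonal. Assembling:

R = [[1, -0.5342],
 [-0.5342, 1]]


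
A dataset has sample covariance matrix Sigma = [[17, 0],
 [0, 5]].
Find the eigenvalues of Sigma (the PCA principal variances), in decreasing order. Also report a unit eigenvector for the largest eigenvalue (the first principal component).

Step 1 — characteristic polynomial of 2×2 Sigma:
  det(Sigma - λI) = λ² - trace · λ + det = 0.
  trace = 17 + 5 = 22, det = 17·5 - (0)² = 85.
Step 2 — discriminant:
  Δ = trace² - 4·det = 484 - 340 = 144.
Step 3 — eigenvalues:
  λ = (trace ± √Δ)/2 = (22 ± 12)/2,
  λ_1 = 17,  λ_2 = 5.

Step 4 — unit eigenvector for λ_1: Sigma is diagonal, so its eigenvectors are the coordinate axes. λ_1 = 17 is the diagonal entry on the first coordinate axis, hence
  v_1 = (1, 0) (||v_1|| = 1).

λ_1 = 17,  λ_2 = 5;  v_1 ≈ (1, 0)


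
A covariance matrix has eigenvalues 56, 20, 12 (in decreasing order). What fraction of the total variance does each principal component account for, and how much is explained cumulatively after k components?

Step 1 — total variance = trace(Sigma) = Σ λ_i = 56 + 20 + 12 = 88.

Step 2 — fraction explained by component i = λ_i / Σ λ:
  PC1: 56/88 = 0.6364
  PC2: 20/88 = 0.2273
  PC3: 12/88 = 0.1364

Step 3 — cumulative fraction after k components = (λ_1 + ... + λ_k) / Σ λ:
  k = 1: 56/88 = 0.6364
  k = 2: (56 + 20)/88 = 76/88 = 0.8636
  k = 3: (56 + 20 + 12)/88 = 88/88 = 1

Summary (fraction, with percent):

explained: PC1 0.6364 (63.64%), PC2 0.2273 (22.73%), PC3 0.1364 (13.64%);  cumulative: 0.6364, 0.8636, 1


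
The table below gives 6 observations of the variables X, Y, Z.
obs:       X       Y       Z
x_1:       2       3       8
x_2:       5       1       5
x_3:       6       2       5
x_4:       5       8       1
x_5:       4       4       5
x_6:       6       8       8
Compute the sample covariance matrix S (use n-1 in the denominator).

Step 1 — column means:
  mean(X) = (2 + 5 + 6 + 5 + 4 + 6) / 6 = 28/6 = 4.6667
  mean(Y) = (3 + 1 + 2 + 8 + 4 + 8) / 6 = 26/6 = 4.3333
  mean(Z) = (8 + 5 + 5 + 1 + 5 + 8) / 6 = 32/6 = 5.3333

Step 2 — sample covariance S[i,j] = (1/(n-1)) · Σ_k (x_{k,i} - mean_i) · (x_{k,j} - mean_j), with n-1 = 5.
  S[X,X] = ((-2.6667)·(-2.6667) + (0.3333)·(0.3333) + (1.3333)·(1.3333) + (0.3333)·(0.3333) + (-0.6667)·(-0.6667) + (1.3333)·(1.3333)) / 5 = 11.3333/5 = 2.2667
  S[X,Y] = ((-2.6667)·(-1.3333) + (0.3333)·(-3.3333) + (1.3333)·(-2.3333) + (0.3333)·(3.6667) + (-0.6667)·(-0.3333) + (1.3333)·(3.6667)) / 5 = 5.6667/5 = 1.1333
  S[X,Z] = ((-2.6667)·(2.6667) + (0.3333)·(-0.3333) + (1.3333)·(-0.3333) + (0.3333)·(-4.3333) + (-0.6667)·(-0.3333) + (1.3333)·(2.6667)) / 5 = -5.3333/5 = -1.0667
  S[Y,Y] = ((-1.3333)·(-1.3333) + (-3.3333)·(-3.3333) + (-2.3333)·(-2.3333) + (3.6667)·(3.6667) + (-0.3333)·(-0.3333) + (3.6667)·(3.6667)) / 5 = 45.3333/5 = 9.0667
  S[Y,Z] = ((-1.3333)·(2.6667) + (-3.3333)·(-0.3333) + (-2.3333)·(-0.3333) + (3.6667)·(-4.3333) + (-0.3333)·(-0.3333) + (3.6667)·(2.6667)) / 5 = -7.6667/5 = -1.5333
  S[Z,Z] = ((2.6667)·(2.6667) + (-0.3333)·(-0.3333) + (-0.3333)·(-0.3333) + (-4.3333)·(-4.3333) + (-0.3333)·(-0.3333) + (2.6667)·(2.6667)) / 5 = 33.3333/5 = 6.6667

S is symmetric (S[j,i] = S[i,j]). Assembling:

S = [[2.2667, 1.1333, -1.0667],
 [1.1333, 9.0667, -1.5333],
 [-1.0667, -1.5333, 6.6667]]


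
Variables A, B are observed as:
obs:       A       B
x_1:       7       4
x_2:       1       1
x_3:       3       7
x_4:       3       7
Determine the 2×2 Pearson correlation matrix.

Step 1 — column means:
  mean(A) = (7 + 1 + 3 + 3) / 4 = 14/4 = 3.5
  mean(B) = (4 + 1 + 7 + 7) / 4 = 19/4 = 4.75

Step 2 — sample variances and covariances s[i,j] = (1/(n-1)) · Σ_k (x_{k,i} - mean_i) · (x_{k,j} - mean_j), with n-1 = 3:
  s[A,A] = ((3.5)·(3.5) + (-2.5)·(-2.5) + (-0.5)·(-0.5) + (-0.5)·(-0.5)) / 3 = 19/3 = 6.3333
  s[A,B] = ((3.5)·(-0.75) + (-2.5)·(-3.75) + (-0.5)·(2.25) + (-0.5)·(2.25)) / 3 = 4.5/3 = 1.5
  s[B,B] = ((-0.75)·(-0.75) + (-3.75)·(-3.75) + (2.25)·(2.25) + (2.25)·(2.25)) / 3 = 24.75/3 = 8.25
  Sample standard deviations s_i = √(s[i,i]):
  s(A) = √(6.3333) = 2.5166
  s(B) = √(8.25) = 2.8723

Step 3 — r_{ij} = s_{ij} / (s_i · s_j):
  r[A,A] = 1 (diagonal).
  r[A,B] = 1.5 / (2.5166 · 2.8723) = 1.5 / 7.2284 = 0.2075
  r[B,B] = 1 (diagonal).

R is symmetric with unit diagonal. Assembling:

R = [[1, 0.2075],
 [0.2075, 1]]


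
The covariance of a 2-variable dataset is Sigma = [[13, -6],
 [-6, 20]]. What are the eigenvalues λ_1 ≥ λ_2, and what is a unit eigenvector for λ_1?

Step 1 — characteristic polynomial of 2×2 Sigma:
  det(Sigma - λI) = λ² - trace · λ + det = 0.
  trace = 13 + 20 = 33, det = 13·20 - (-6)² = 224.
Step 2 — discriminant:
  Δ = trace² - 4·det = 1089 - 896 = 193.
Step 3 — eigenvalues:
  λ = (trace ± √Δ)/2 = (33 ± 13.8924)/2,
  λ_1 = 23.4462,  λ_2 = 9.5538.

Step 4 — unit eigenvector for λ_1: solve (Sigma - λ_1 I)v = 0. First row:
  (13 - 23.4462)·v_x + (-6)·v_y = 0, i.e. (-10.4462)·v_x + (-6)·v_y = 0,
  so v ∝ (b, λ_1 - a) = (-6, 10.4462); multiply by -1 so the first entry is positive: u = (6, -10.4462).
  ||u|| = √((6)² + (-10.4462)²) = √(145.1236) ≈ 12.0467,
  v_1 = u/||u|| ≈ (0.4981, -0.8671) (||v_1|| = 1).

λ_1 = 23.4462,  λ_2 = 9.5538;  v_1 ≈ (0.4981, -0.8671)


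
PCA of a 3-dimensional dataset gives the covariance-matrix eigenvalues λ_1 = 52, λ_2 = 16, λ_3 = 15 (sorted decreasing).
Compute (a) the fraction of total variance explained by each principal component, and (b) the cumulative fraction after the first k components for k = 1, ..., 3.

Step 1 — total variance = trace(Sigma) = Σ λ_i = 52 + 16 + 15 = 83.

Step 2 — fraction explained by component i = λ_i / Σ λ:
  PC1: 52/83 = 0.6265
  PC2: 16/83 = 0.1928
  PC3: 15/83 = 0.1807

Step 3 — cumulative fraction after k components = (λ_1 + ... + λ_k) / Σ λ:
  k = 1: 52/83 = 0.6265
  k = 2: (52 + 16)/83 = 68/83 = 0.8193
  k = 3: (52 + 16 + 15)/83 = 83/83 = 1

Summary (fraction, with percent):

explained: PC1 0.6265 (62.65%), PC2 0.1928 (19.28%), PC3 0.1807 (18.07%);  cumulative: 0.6265, 0.8193, 1


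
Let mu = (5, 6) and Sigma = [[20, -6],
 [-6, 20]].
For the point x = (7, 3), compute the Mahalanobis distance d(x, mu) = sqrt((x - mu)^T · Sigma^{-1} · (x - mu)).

Step 1 — centre the observation: (x - mu) = (2, -3).

Step 2 — invert Sigma. det(Sigma) = 20·20 - (-6)² = 364.
  Sigma^{-1} = (1/det) · [[d, -b], [-b, a]] = [[0.0549, 0.0165],
 [0.0165, 0.0549]].

Step 3 — form the quadratic (x - mu)^T · Sigma^{-1} · (x - mu):
  Sigma^{-1} · (x - mu) = (0.0604, -0.1319).
  (x - mu)^T · [Sigma^{-1} · (x - mu)] = (2)·(0.0604) + (-3)·(-0.1319) = 0.5165.

Step 4 — take square root: d = √(0.5165) ≈ 0.7187.

d(x, mu) = √(0.5165) ≈ 0.7187
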